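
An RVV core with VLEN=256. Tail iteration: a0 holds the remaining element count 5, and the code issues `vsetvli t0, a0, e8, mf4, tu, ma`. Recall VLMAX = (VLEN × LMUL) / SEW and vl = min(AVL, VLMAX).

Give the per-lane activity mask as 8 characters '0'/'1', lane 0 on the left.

lanes per group: 256·1/4/8 = 8
vl = min(AVL, VLMAX) = min(5, 8) = 5
bits (lane 0 leftmost): 11111000

predicate = 11111000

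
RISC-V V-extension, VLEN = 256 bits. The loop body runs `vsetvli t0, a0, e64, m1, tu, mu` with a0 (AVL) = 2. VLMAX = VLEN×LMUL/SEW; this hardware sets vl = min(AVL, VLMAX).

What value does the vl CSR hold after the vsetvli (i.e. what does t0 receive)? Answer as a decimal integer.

vl = 2

VLMAX = VLEN×LMUL/SEW = 256×1/64 = 4
AVL=2 ≤ VLMAX=4, so vl = 2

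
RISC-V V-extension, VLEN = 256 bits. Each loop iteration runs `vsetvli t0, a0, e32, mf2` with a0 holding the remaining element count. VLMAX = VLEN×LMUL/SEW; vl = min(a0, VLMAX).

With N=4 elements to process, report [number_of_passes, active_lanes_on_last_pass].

VLMAX = (256 × 1/2) / 32 = 4 lanes
iterations = ceil(4/4) = 1; final-pass vl = 4

[iterations, last_vl] = [1, 4]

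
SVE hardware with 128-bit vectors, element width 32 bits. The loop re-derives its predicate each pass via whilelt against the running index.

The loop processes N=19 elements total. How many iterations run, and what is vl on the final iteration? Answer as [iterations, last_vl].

register lanes = 128/32 = 4
19 elements at 4/iter → 5 passes, remainder 3 on the last

[iterations, last_vl] = [5, 3]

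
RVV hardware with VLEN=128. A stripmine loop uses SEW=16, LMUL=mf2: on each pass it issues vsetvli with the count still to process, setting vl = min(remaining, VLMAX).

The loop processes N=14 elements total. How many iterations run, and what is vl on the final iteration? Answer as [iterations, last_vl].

[iterations, last_vl] = [4, 2]

lanes per group: 128·1/2/16 = 4
14 elements at 4/iter → 4 passes, remainder 2 on the last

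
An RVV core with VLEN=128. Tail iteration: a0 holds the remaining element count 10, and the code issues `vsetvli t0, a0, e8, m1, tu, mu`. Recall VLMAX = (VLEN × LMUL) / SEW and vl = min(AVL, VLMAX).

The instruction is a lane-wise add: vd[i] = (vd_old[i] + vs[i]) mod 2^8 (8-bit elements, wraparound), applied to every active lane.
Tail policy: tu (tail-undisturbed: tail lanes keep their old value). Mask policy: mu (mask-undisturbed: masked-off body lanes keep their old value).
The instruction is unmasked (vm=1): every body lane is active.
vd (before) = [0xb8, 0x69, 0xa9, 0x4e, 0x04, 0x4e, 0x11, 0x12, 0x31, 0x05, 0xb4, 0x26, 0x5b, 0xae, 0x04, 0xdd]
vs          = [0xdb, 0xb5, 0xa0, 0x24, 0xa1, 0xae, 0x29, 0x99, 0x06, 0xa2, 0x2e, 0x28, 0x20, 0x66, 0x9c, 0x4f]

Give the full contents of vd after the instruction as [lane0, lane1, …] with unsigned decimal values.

vd = [147, 30, 73, 114, 165, 252, 58, 171, 55, 167, 180, 38, 91, 174, 4, 221]

VLMAX = (128 × 1) / 8 = 16 lanes
vl ← min(10, 16) = 10
  i=0: add(0xb8,0xdb) → 147
  i=1: add(0x69,0xb5) → 30
  i=2: add(0xa9,0xa0) → 73
  i=3: add(0x4e,0x24) → 114
  i=4: add(0x04,0xa1) → 165
  i=5: add(0x4e,0xae) → 252
  i=6: add(0x11,0x29) → 58
  i=7: add(0x12,0x99) → 171
  i=8: add(0x31,0x06) → 55
  i=9: add(0x05,0xa2) → 167
  i=10: tail/keep → 180
  i=11: tail/keep → 38
  i=12: tail/keep → 91
  i=13: tail/keep → 174
  i=14: tail/keep → 4
  i=15: tail/keep → 221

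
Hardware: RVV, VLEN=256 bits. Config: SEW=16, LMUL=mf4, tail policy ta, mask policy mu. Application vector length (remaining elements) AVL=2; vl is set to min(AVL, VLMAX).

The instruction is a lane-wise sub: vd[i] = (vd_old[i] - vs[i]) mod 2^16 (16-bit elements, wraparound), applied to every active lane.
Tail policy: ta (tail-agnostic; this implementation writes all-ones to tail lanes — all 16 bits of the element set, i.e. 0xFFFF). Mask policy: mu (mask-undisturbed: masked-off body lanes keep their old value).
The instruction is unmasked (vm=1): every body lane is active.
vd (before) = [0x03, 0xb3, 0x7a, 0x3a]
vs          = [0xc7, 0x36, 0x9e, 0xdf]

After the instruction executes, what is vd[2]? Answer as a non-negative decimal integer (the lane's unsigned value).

vd[2] = 65535

lanes per group: 256·1/4/16 = 4
vl = min(AVL, VLMAX) = min(2, 4) = 2
  i=0: sub(0x03,0xc7) → 65340
  i=1: sub(0xb3,0x36) → 125
  i=2: tail/ones → 65535
  i=3: tail/ones → 65535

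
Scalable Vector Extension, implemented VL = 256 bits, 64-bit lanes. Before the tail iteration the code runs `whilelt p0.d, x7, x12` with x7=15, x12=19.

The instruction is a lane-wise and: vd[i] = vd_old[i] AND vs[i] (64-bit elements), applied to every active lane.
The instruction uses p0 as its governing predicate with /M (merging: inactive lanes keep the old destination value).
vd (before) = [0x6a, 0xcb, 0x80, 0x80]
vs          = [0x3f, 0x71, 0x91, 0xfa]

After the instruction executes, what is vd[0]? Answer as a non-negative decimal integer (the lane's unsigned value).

register lanes = 256/64 = 4
whilelt: lane j active iff 15+j < 19 → j < 4 → 4 active
[0] and(0x6a,0x3f) = 0x2a
[1] and(0xcb,0x71) = 0x41
[2] and(0x80,0x91) = 0x80
[3] and(0x80,0xfa) = 0x80

vd[0] = 42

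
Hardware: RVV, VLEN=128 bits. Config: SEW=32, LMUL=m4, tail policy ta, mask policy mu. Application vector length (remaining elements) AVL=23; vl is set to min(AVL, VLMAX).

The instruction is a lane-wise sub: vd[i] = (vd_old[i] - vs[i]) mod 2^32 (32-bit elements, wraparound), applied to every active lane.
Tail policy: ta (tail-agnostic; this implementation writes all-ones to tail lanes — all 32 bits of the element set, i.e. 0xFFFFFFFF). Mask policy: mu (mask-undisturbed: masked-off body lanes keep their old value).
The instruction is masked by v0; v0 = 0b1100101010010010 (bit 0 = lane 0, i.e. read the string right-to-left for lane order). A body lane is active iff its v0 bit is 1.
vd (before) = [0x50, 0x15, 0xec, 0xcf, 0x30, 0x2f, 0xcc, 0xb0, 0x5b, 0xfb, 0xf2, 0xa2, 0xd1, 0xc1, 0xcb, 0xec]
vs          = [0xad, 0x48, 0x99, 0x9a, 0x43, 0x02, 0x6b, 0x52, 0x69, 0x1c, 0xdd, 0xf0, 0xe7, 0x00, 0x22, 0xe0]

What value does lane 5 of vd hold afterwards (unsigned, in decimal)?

VLMAX = VLEN×LMUL/SEW = 128×4/32 = 16
AVL=23 > VLMAX=16, so vl = 16
  i=0: mask-off/keep → 80
  i=1: sub(0x15,0x48) → 4294967245
  i=2: mask-off/keep → 236
  i=3: mask-off/keep → 207
  i=4: sub(0x30,0x43) → 4294967277
  i=5: mask-off/keep → 47
  i=6: mask-off/keep → 204
  i=7: sub(0xb0,0x52) → 94
  i=8: mask-off/keep → 91
  i=9: sub(0xfb,0x1c) → 223
  i=10: mask-off/keep → 242
  i=11: sub(0xa2,0xf0) → 4294967218
  i=12: mask-off/keep → 209
  i=13: mask-off/keep → 193
  i=14: sub(0xcb,0x22) → 169
  i=15: sub(0xec,0xe0) → 12

vd[5] = 47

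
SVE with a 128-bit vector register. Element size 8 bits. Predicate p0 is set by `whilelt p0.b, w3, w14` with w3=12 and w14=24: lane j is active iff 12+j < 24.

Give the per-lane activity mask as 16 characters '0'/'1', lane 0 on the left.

predicate = 1111111111110000

register lanes = 128/8 = 16
active while 12+j < 24, i.e. j ∈ [0,12) capped at 16 ⇒ 12
bits (lane 0 leftmost): 1111111111110000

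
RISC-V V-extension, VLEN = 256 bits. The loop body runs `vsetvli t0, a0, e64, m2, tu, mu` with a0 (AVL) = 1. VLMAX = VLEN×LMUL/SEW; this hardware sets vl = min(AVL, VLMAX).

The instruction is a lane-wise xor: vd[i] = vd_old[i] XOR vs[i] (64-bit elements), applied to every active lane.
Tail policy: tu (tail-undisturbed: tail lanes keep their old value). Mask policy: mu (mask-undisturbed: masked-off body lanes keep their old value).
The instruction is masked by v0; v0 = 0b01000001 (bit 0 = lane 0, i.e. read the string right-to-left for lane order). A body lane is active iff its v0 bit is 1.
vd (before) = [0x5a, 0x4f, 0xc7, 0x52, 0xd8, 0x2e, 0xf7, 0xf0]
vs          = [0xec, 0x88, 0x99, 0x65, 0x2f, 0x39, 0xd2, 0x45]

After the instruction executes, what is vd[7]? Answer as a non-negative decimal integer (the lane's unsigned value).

vd[7] = 240

lanes per group: 256·2/64 = 8
vl ← min(1, 8) = 1
  i=0: xor(0x5a,0xec) → 182
  i=1: tail/keep → 79
  i=2: tail/keep → 199
  i=3: tail/keep → 82
  i=4: tail/keep → 216
  i=5: tail/keep → 46
  i=6: tail/keep → 247
  i=7: tail/keep → 240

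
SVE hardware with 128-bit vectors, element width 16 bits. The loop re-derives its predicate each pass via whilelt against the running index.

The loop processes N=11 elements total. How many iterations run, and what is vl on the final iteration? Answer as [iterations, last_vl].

[iterations, last_vl] = [2, 3]

lane count: 128 div 16 = 8
N=11: ⌈11/8⌉ = 2 iters; last vl = 11 − 1×8 = 3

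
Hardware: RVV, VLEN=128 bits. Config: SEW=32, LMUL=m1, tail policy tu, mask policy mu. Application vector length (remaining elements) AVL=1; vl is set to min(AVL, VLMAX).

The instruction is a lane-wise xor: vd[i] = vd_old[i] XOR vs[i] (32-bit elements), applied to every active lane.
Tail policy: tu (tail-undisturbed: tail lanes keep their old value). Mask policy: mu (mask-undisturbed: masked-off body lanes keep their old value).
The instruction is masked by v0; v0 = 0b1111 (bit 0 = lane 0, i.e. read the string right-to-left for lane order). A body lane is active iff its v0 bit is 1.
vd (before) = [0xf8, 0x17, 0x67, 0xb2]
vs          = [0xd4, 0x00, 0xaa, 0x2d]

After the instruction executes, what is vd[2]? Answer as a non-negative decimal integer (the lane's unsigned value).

vd[2] = 103

lanes per group: 128·1/32 = 4
vl = min(AVL, VLMAX) = min(1, 4) = 1
lane  0: xor(0xf8,0xd4) ⇒ 0x2c
lane  1: tail/keep ⇒ 0x17
lane  2: tail/keep ⇒ 0x67
lane  3: tail/keep ⇒ 0xb2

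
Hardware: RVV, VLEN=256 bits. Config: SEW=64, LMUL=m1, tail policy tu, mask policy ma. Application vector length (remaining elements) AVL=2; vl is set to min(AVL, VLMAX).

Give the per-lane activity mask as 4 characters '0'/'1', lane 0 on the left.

lanes per group: 256·1/64 = 4
AVL=2 ≤ VLMAX=4, so vl = 2
bits (lane 0 leftmost): 1100

predicate = 1100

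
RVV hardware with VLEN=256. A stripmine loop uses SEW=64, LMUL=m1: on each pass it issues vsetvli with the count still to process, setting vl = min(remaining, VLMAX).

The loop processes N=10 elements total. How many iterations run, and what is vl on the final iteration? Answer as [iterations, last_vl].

[iterations, last_vl] = [3, 2]

VLMAX = (256 × 1) / 64 = 4 lanes
iterations = ceil(10/4) = 3; final-pass vl = 2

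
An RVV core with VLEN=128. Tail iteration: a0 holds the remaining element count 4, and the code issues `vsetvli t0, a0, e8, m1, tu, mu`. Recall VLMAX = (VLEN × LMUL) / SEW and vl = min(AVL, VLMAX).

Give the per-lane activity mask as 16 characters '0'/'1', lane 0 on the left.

predicate = 1111000000000000

VLMAX = (128 × 1) / 8 = 16 lanes
AVL=4 ≤ VLMAX=16, so vl = 4
bits (lane 0 leftmost): 1111000000000000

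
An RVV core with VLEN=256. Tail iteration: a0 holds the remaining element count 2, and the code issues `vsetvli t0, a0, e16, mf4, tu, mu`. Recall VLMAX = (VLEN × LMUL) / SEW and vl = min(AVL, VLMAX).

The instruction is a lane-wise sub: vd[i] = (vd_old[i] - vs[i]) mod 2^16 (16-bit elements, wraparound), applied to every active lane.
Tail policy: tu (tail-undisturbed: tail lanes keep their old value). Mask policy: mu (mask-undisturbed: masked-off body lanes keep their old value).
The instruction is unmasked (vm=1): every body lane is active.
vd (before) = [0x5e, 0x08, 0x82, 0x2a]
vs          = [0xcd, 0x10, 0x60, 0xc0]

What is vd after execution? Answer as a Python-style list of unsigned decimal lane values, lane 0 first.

VLMAX = (256 × 1/4) / 16 = 4 lanes
vl ← min(2, 4) = 2
  i=0: sub(0x5e,0xcd) → 65425
  i=1: sub(0x08,0x10) → 65528
  i=2: tail/keep → 130
  i=3: tail/keep → 42

vd = [65425, 65528, 130, 42]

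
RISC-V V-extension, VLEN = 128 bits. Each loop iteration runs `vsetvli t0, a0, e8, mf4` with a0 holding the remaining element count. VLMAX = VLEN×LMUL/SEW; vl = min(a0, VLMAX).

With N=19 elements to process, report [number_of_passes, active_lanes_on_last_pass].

[iterations, last_vl] = [5, 3]

lanes per group: 128·1/4/8 = 4
19 elements at 4/iter → 5 passes, remainder 3 on the last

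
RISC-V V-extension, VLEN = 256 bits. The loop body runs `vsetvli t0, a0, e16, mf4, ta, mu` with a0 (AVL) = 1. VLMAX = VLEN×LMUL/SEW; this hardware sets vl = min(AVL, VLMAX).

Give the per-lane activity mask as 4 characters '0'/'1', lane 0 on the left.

predicate = 1000

VLMAX = (256 × 1/4) / 16 = 4 lanes
vl = min(AVL, VLMAX) = min(1, 4) = 1
bits (lane 0 leftmost): 1000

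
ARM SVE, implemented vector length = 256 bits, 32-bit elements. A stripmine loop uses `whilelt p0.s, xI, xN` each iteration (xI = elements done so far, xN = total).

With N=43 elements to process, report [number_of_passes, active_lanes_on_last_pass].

[iterations, last_vl] = [6, 3]

256-bit reg / 32-bit elem → 8 lanes
iterations = ceil(43/8) = 6; final-pass vl = 3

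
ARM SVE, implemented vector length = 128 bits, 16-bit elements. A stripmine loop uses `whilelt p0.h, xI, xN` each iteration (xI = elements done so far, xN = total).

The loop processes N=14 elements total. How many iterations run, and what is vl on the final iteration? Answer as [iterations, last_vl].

lane count: 128 div 16 = 8
14 elements at 8/iter → 2 passes, remainder 6 on the last

[iterations, last_vl] = [2, 6]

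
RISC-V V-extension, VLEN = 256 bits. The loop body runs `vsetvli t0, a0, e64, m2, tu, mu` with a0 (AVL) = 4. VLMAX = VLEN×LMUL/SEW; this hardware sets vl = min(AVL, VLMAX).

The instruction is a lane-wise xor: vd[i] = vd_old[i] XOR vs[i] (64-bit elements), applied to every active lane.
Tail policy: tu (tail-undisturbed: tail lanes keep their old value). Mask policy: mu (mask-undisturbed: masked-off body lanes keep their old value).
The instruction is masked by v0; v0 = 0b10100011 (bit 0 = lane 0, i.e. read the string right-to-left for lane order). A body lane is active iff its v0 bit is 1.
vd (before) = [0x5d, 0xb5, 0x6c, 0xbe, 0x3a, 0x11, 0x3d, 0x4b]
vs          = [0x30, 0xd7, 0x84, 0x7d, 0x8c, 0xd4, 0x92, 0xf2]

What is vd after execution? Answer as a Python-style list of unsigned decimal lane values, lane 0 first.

VLMAX = VLEN×LMUL/SEW = 256×2/64 = 8
AVL=4 ≤ VLMAX=8, so vl = 4
[0] xor(0x5d,0x30) = 0x6d
[1] xor(0xb5,0xd7) = 0x62
[2] mask-off/keep = 0x6c
[3] mask-off/keep = 0xbe
[4] tail/keep = 0x3a
[5] tail/keep = 0x11
[6] tail/keep = 0x3d
[7] tail/keep = 0x4b

vd = [109, 98, 108, 190, 58, 17, 61, 75]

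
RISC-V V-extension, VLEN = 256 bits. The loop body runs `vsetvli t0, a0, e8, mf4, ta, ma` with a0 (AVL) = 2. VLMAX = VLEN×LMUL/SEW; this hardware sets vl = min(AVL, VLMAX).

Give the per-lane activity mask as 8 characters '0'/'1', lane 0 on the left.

lanes per group: 256·1/4/8 = 8
vl ← min(2, 8) = 2
bits (lane 0 leftmost): 11000000

predicate = 11000000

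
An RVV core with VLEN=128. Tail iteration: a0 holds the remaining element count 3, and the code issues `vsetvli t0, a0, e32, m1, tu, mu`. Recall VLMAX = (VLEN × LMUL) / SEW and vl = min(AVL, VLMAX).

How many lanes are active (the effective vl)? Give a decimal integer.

lanes per group: 128·1/32 = 4
vl = min(AVL, VLMAX) = min(3, 4) = 3

vl = 3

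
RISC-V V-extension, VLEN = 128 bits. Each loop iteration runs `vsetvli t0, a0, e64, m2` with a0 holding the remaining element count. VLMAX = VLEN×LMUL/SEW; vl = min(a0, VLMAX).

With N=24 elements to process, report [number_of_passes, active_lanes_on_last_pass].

[iterations, last_vl] = [6, 4]

VLMAX = (128 × 2) / 64 = 4 lanes
24 elements at 4/iter → 6 passes, remainder 4 on the last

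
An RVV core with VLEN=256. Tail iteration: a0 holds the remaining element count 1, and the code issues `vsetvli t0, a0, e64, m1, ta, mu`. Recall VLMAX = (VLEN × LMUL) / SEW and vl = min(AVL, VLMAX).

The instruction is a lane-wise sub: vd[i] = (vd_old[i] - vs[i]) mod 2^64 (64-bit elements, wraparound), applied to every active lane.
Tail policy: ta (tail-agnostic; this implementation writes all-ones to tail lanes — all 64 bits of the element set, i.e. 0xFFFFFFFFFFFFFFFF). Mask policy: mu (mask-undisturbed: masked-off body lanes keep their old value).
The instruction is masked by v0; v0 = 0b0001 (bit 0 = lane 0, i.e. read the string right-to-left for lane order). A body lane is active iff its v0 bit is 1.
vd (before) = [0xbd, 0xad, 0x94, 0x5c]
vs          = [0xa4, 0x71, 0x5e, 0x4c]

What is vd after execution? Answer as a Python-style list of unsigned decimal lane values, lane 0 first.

vd = [25, 18446744073709551615, 18446744073709551615, 18446744073709551615]

VLMAX = VLEN×LMUL/SEW = 256×1/64 = 4
AVL=1 ≤ VLMAX=4, so vl = 1
vd[0] sub(0xbd,0xa4) -> 0x19
vd[1] tail/ones -> 0xffffffffffffffff
vd[2] tail/ones -> 0xffffffffffffffff
vd[3] tail/ones -> 0xffffffffffffffff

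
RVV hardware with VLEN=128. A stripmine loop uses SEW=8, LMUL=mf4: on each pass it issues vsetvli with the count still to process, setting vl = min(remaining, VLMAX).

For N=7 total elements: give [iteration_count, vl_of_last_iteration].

[iterations, last_vl] = [2, 3]

VLMAX = (128 × 1/4) / 8 = 4 lanes
7 elements at 4/iter → 2 passes, remainder 3 on the last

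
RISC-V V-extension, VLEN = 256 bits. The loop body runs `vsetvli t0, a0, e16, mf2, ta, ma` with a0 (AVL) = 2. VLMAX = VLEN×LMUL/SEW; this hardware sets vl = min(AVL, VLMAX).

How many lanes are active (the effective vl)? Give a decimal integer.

VLMAX = VLEN×LMUL/SEW = 256×1/2/16 = 8
AVL=2 ≤ VLMAX=8, so vl = 2

vl = 2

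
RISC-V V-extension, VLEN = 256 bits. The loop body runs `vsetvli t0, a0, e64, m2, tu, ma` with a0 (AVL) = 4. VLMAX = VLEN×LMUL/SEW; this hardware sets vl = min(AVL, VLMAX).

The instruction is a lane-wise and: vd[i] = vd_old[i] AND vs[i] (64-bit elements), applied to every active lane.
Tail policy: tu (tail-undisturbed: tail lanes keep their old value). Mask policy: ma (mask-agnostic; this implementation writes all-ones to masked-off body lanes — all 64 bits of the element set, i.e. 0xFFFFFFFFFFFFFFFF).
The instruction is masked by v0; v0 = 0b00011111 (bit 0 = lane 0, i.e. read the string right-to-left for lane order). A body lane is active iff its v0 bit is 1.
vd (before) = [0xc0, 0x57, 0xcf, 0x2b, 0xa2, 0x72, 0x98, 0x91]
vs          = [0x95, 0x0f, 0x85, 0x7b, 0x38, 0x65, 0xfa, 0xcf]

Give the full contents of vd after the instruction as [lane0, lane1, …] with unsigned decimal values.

lanes per group: 256·2/64 = 8
vl = min(AVL, VLMAX) = min(4, 8) = 4
lane  0: and(0xc0,0x95) ⇒ 0x80
lane  1: and(0x57,0x0f) ⇒ 0x07
lane  2: and(0xcf,0x85) ⇒ 0x85
lane  3: and(0x2b,0x7b) ⇒ 0x2b
lane  4: tail/keep ⇒ 0xa2
lane  5: tail/keep ⇒ 0x72
lane  6: tail/keep ⇒ 0x98
lane  7: tail/keep ⇒ 0x91

vd = [128, 7, 133, 43, 162, 114, 152, 145]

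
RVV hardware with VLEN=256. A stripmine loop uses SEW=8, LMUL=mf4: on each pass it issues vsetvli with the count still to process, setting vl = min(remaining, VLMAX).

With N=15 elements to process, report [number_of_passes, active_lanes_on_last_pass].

[iterations, last_vl] = [2, 7]

VLMAX = (256 × 1/4) / 8 = 8 lanes
N=15: ⌈15/8⌉ = 2 iters; last vl = 15 − 1×8 = 7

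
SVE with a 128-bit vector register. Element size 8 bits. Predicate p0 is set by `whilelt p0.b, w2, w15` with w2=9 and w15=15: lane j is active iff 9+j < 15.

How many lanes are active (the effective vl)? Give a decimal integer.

register lanes = 128/8 = 16
p0[j] = (9+j < 15); true for j=0..5 → 6 lanes set

vl = 6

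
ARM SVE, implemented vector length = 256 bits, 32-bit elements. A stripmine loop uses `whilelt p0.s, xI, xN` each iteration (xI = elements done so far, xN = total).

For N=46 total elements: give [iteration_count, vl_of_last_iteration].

[iterations, last_vl] = [6, 6]

lane count: 256 div 32 = 8
46 elements at 8/iter → 6 passes, remainder 6 on the last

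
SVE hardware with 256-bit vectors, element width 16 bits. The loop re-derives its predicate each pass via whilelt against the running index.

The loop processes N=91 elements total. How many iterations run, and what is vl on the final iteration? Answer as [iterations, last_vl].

[iterations, last_vl] = [6, 11]

256-bit reg / 16-bit elem → 16 lanes
91 elements at 16/iter → 6 passes, remainder 11 on the last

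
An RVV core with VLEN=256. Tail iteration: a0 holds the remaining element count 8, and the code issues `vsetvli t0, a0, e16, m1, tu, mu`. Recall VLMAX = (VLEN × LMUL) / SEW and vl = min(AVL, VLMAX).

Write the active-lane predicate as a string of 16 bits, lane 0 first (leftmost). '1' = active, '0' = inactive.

predicate = 1111111100000000

VLMAX = (256 × 1) / 16 = 16 lanes
AVL=8 ≤ VLMAX=16, so vl = 8
bits (lane 0 leftmost): 1111111100000000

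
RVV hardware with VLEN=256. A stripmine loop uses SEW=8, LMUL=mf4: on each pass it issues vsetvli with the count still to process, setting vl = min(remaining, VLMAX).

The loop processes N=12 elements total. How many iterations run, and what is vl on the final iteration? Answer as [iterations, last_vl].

lanes per group: 256·1/4/8 = 8
12 elements at 8/iter → 2 passes, remainder 4 on the last

[iterations, last_vl] = [2, 4]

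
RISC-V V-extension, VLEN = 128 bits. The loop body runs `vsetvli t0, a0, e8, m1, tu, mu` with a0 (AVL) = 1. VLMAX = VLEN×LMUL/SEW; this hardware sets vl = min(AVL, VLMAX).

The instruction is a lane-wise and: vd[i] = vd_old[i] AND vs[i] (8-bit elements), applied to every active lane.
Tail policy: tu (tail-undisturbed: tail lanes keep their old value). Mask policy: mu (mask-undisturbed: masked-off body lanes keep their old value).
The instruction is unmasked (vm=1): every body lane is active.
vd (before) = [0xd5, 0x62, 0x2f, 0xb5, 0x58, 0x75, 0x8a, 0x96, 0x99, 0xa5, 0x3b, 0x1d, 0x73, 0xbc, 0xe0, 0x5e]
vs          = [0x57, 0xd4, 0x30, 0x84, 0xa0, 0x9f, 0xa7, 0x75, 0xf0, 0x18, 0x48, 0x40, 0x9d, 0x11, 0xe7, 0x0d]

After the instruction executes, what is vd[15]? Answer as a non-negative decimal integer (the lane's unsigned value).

VLMAX = VLEN×LMUL/SEW = 128×1/8 = 16
vl ← min(1, 16) = 1
vd[0] and(0xd5,0x57) -> 0x55
vd[1] tail/keep -> 0x62
vd[2] tail/keep -> 0x2f
vd[3] tail/keep -> 0xb5
vd[4] tail/keep -> 0x58
vd[5] tail/keep -> 0x75
vd[6] tail/keep -> 0x8a
vd[7] tail/keep -> 0x96
vd[8] tail/keep -> 0x99
vd[9] tail/keep -> 0xa5
vd[10] tail/keep -> 0x3b
vd[11] tail/keep -> 0x1d
vd[12] tail/keep -> 0x73
vd[13] tail/keep -> 0xbc
vd[14] tail/keep -> 0xe0
vd[15] tail/keep -> 0x5e

vd[15] = 94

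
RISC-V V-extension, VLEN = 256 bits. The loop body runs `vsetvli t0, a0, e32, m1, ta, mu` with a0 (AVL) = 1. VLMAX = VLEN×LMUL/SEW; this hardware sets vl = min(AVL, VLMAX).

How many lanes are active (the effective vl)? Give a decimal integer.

vl = 1

lanes per group: 256·1/32 = 8
vl ← min(1, 8) = 1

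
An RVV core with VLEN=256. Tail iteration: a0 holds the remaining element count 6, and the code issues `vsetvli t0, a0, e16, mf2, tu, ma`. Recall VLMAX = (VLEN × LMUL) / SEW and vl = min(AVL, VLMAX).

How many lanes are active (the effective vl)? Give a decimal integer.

vl = 6

lanes per group: 256·1/2/16 = 8
vl = min(AVL, VLMAX) = min(6, 8) = 6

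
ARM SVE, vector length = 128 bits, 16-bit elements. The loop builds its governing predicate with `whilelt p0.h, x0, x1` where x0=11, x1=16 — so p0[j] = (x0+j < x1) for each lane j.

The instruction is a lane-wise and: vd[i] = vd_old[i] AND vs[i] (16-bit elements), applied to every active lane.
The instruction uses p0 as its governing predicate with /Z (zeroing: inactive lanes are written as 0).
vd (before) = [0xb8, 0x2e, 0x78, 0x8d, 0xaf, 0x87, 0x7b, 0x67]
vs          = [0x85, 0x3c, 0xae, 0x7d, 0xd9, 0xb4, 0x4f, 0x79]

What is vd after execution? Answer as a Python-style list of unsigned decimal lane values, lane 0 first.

vd = [128, 44, 40, 13, 137, 0, 0, 0]

register lanes = 128/16 = 8
whilelt: lane j active iff 11+j < 16 → j < 5 → 5 active
vd[0] and(0xb8,0x85) -> 0x80
vd[1] and(0x2e,0x3c) -> 0x2c
vd[2] and(0x78,0xae) -> 0x28
vd[3] and(0x8d,0x7d) -> 0x0d
vd[4] and(0xaf,0xd9) -> 0x89
vd[5] tail/zero -> 0x00
vd[6] tail/zero -> 0x00
vd[7] tail/zero -> 0x00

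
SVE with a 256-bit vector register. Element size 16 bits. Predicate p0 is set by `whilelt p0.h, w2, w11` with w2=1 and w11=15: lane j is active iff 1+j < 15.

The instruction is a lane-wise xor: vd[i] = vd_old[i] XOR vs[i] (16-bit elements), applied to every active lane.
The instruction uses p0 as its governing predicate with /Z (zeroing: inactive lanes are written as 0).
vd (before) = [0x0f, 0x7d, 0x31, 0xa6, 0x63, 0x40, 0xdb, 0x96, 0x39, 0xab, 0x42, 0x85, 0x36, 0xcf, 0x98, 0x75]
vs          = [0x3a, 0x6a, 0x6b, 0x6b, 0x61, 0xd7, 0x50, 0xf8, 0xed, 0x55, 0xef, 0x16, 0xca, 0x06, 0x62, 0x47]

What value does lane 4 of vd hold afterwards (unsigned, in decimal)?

256-bit reg / 16-bit elem → 16 lanes
p0[j] = (1+j < 15); true for j=0..13 → 14 lanes set
[0] xor(0x0f,0x3a) = 0x35
[1] xor(0x7d,0x6a) = 0x17
[2] xor(0x31,0x6b) = 0x5a
[3] xor(0xa6,0x6b) = 0xcd
[4] xor(0x63,0x61) = 0x02
[5] xor(0x40,0xd7) = 0x97
[6] xor(0xdb,0x50) = 0x8b
[7] xor(0x96,0xf8) = 0x6e
[8] xor(0x39,0xed) = 0xd4
[9] xor(0xab,0x55) = 0xfe
[10] xor(0x42,0xef) = 0xad
[11] xor(0x85,0x16) = 0x93
[12] xor(0x36,0xca) = 0xfc
[13] xor(0xcf,0x06) = 0xc9
[14] tail/zero = 0x00
[15] tail/zero = 0x00

vd[4] = 2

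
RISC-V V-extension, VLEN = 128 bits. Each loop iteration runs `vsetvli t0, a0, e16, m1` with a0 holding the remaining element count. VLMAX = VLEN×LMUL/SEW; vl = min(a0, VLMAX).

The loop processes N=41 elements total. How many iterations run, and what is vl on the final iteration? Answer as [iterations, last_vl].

VLMAX = VLEN×LMUL/SEW = 128×1/16 = 8
41 elements at 8/iter → 6 passes, remainder 1 on the last

[iterations, last_vl] = [6, 1]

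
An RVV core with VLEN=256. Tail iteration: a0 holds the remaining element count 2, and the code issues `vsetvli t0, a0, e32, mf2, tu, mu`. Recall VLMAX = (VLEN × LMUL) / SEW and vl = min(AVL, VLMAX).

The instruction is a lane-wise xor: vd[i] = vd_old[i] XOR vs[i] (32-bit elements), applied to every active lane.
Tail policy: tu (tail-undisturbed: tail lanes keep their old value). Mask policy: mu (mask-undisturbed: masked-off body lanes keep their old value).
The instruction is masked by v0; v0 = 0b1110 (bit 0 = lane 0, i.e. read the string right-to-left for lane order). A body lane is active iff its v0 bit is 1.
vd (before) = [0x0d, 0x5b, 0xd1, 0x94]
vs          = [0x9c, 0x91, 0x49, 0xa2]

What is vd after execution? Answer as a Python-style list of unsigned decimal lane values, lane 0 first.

VLMAX = (256 × 1/2) / 32 = 4 lanes
vl ← min(2, 4) = 2
lane  0: mask-off/keep ⇒ 0x0d
lane  1: xor(0x5b,0x91) ⇒ 0xca
lane  2: tail/keep ⇒ 0xd1
lane  3: tail/keep ⇒ 0x94

vd = [13, 202, 209, 148]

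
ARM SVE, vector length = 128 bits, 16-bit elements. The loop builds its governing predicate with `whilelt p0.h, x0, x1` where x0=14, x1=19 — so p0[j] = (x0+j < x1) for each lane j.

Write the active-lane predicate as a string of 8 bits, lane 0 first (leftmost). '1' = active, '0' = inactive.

predicate = 11111000

lane count: 128 div 16 = 8
active while 14+j < 19, i.e. j ∈ [0,5) capped at 8 ⇒ 5
bits (lane 0 leftmost): 11111000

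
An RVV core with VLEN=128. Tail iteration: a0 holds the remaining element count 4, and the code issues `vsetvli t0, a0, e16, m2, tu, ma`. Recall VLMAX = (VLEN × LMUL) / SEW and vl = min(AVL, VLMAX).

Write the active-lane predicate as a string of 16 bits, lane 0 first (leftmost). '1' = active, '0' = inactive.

lanes per group: 128·2/16 = 16
vl ← min(4, 16) = 4
bits (lane 0 leftmost): 1111000000000000

predicate = 1111000000000000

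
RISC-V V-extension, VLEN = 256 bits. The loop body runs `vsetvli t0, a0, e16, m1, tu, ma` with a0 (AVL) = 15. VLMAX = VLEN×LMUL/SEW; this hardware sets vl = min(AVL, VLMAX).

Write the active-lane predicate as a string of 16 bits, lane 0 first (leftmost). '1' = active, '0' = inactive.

predicate = 1111111111111110

VLMAX = VLEN×LMUL/SEW = 256×1/16 = 16
vl = min(AVL, VLMAX) = min(15, 16) = 15
bits (lane 0 leftmost): 1111111111111110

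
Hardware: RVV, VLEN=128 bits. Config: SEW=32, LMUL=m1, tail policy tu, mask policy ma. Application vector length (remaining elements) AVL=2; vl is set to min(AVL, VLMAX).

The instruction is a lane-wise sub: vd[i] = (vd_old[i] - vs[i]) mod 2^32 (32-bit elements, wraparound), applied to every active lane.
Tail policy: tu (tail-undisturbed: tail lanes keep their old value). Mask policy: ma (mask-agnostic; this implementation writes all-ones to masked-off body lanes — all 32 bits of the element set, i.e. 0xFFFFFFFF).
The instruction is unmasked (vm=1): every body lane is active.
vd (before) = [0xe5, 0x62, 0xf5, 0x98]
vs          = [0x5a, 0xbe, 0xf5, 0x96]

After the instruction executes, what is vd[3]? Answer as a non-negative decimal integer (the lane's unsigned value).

vd[3] = 152

VLMAX = (128 × 1) / 32 = 4 lanes
AVL=2 ≤ VLMAX=4, so vl = 2
  i=0: sub(0xe5,0x5a) → 139
  i=1: sub(0x62,0xbe) → 4294967204
  i=2: tail/keep → 245
  i=3: tail/keep → 152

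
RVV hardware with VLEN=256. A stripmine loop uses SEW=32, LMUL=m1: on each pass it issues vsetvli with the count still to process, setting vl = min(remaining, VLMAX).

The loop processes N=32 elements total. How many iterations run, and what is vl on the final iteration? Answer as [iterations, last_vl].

VLMAX = (256 × 1) / 32 = 8 lanes
iterations = ceil(32/8) = 4; final-pass vl = 8

[iterations, last_vl] = [4, 8]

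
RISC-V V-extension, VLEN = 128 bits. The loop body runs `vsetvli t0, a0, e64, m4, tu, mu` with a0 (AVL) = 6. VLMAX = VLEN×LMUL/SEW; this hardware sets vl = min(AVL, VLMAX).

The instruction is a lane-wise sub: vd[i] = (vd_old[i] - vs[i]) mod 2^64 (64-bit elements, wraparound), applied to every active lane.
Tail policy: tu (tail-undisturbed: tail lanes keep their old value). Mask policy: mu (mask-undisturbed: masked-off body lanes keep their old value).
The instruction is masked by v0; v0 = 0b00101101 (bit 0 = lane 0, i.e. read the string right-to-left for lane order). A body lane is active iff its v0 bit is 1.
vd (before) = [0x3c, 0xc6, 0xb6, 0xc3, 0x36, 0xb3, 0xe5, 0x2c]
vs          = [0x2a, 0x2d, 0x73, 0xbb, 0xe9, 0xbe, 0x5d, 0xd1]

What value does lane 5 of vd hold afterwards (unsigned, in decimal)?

lanes per group: 128·4/64 = 8
vl ← min(6, 8) = 6
lane  0: sub(0x3c,0x2a) ⇒ 0x12
lane  1: mask-off/keep ⇒ 0xc6
lane  2: sub(0xb6,0x73) ⇒ 0x43
lane  3: sub(0xc3,0xbb) ⇒ 0x08
lane  4: mask-off/keep ⇒ 0x36
lane  5: sub(0xb3,0xbe) ⇒ 0xfffffffffffffff5
lane  6: tail/keep ⇒ 0xe5
lane  7: tail/keep ⇒ 0x2c

vd[5] = 18446744073709551605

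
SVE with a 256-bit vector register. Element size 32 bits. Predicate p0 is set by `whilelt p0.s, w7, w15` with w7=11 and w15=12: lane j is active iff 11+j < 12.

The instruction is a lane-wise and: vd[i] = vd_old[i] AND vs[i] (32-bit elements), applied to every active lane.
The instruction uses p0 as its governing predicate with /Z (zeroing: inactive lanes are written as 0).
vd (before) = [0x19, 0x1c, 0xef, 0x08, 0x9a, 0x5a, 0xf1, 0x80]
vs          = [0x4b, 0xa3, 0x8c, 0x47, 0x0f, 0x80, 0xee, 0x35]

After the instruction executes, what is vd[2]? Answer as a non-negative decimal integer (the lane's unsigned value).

vd[2] = 0

lane count: 256 div 32 = 8
whilelt: lane j active iff 11+j < 12 → j < 1 → 1 active
vd[0] and(0x19,0x4b) -> 0x09
vd[1] tail/zero -> 0x00
vd[2] tail/zero -> 0x00
vd[3] tail/zero -> 0x00
vd[4] tail/zero -> 0x00
vd[5] tail/zero -> 0x00
vd[6] tail/zero -> 0x00
vd[7] tail/zero -> 0x00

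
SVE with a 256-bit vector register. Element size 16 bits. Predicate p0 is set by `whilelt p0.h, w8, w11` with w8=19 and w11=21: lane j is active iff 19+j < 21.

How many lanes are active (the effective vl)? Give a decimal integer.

vl = 2

256-bit reg / 16-bit elem → 16 lanes
whilelt: lane j active iff 19+j < 21 → j < 2 → 2 active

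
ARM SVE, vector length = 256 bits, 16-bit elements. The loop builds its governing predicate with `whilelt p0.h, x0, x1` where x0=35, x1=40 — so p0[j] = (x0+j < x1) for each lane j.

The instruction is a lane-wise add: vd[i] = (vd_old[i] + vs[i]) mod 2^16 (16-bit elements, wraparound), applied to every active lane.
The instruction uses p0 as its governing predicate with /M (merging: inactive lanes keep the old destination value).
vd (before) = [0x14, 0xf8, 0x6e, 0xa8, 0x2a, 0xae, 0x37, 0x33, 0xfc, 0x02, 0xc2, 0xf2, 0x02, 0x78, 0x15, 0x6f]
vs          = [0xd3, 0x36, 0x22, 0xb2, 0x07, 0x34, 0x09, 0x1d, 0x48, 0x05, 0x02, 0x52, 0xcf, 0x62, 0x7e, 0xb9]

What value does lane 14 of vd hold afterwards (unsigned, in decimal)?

256-bit reg / 16-bit elem → 16 lanes
whilelt: lane j active iff 35+j < 40 → j < 5 → 5 active
  i=0: add(0x14,0xd3) → 231
  i=1: add(0xf8,0x36) → 302
  i=2: add(0x6e,0x22) → 144
  i=3: add(0xa8,0xb2) → 346
  i=4: add(0x2a,0x07) → 49
  i=5: tail/keep → 174
  i=6: tail/keep → 55
  i=7: tail/keep → 51
  i=8: tail/keep → 252
  i=9: tail/keep → 2
  i=10: tail/keep → 194
  i=11: tail/keep → 242
  i=12: tail/keep → 2
  i=13: tail/keep → 120
  i=14: tail/keep → 21
  i=15: tail/keep → 111

vd[14] = 21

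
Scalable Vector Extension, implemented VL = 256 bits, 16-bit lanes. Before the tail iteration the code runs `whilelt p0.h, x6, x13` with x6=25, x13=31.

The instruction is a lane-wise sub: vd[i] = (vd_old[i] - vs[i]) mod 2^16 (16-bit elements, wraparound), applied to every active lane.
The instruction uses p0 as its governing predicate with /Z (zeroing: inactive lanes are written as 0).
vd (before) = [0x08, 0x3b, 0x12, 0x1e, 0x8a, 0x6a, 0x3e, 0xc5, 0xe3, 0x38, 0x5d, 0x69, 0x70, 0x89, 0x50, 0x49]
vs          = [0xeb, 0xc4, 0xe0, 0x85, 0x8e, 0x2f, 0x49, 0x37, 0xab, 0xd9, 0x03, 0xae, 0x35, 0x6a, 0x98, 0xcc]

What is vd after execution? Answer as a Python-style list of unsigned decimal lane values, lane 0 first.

256-bit reg / 16-bit elem → 16 lanes
whilelt: lane j active iff 25+j < 31 → j < 6 → 6 active
  i=0: sub(0x08,0xeb) → 65309
  i=1: sub(0x3b,0xc4) → 65399
  i=2: sub(0x12,0xe0) → 65330
  i=3: sub(0x1e,0x85) → 65433
  i=4: sub(0x8a,0x8e) → 65532
  i=5: sub(0x6a,0x2f) → 59
  i=6: tail/zero → 0
  i=7: tail/zero → 0
  i=8: tail/zero → 0
  i=9: tail/zero → 0
  i=10: tail/zero → 0
  i=11: tail/zero → 0
  i=12: tail/zero → 0
  i=13: tail/zero → 0
  i=14: tail/zero → 0
  i=15: tail/zero → 0

vd = [65309, 65399, 65330, 65433, 65532, 59, 0, 0, 0, 0, 0, 0, 0, 0, 0, 0]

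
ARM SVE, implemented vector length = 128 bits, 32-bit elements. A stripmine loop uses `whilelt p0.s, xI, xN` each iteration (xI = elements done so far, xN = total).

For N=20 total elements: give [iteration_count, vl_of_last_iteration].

[iterations, last_vl] = [5, 4]

128-bit reg / 32-bit elem → 4 lanes
N=20: ⌈20/4⌉ = 5 iters; last vl = 20 − 4×4 = 4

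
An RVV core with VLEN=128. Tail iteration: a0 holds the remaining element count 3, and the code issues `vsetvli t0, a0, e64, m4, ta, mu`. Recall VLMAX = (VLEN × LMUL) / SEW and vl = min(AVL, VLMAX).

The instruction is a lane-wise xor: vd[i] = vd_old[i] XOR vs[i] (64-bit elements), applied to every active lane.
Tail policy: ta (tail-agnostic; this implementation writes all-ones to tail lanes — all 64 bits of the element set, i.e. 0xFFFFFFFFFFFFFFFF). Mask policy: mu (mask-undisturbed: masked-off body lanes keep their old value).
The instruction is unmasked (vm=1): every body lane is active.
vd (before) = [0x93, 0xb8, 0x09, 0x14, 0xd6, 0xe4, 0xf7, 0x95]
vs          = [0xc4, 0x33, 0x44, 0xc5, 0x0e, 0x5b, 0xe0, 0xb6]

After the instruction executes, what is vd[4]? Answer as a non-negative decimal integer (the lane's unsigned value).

vd[4] = 18446744073709551615

VLMAX = VLEN×LMUL/SEW = 128×4/64 = 8
vl = min(AVL, VLMAX) = min(3, 8) = 3
  i=0: xor(0x93,0xc4) → 87
  i=1: xor(0xb8,0x33) → 139
  i=2: xor(0x09,0x44) → 77
  i=3: tail/ones → 18446744073709551615
  i=4: tail/ones → 18446744073709551615
  i=5: tail/ones → 18446744073709551615
  i=6: tail/ones → 18446744073709551615
  i=7: tail/ones → 18446744073709551615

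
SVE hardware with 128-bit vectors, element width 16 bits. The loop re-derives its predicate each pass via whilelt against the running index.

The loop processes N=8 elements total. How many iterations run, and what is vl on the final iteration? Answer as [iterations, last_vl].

[iterations, last_vl] = [1, 8]

register lanes = 128/16 = 8
iterations = ceil(8/8) = 1; final-pass vl = 8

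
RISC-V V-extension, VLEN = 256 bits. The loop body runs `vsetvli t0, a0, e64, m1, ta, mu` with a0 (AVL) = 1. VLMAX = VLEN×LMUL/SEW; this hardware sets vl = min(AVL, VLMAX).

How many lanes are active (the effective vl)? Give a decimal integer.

lanes per group: 256·1/64 = 4
vl = min(AVL, VLMAX) = min(1, 4) = 1

vl = 1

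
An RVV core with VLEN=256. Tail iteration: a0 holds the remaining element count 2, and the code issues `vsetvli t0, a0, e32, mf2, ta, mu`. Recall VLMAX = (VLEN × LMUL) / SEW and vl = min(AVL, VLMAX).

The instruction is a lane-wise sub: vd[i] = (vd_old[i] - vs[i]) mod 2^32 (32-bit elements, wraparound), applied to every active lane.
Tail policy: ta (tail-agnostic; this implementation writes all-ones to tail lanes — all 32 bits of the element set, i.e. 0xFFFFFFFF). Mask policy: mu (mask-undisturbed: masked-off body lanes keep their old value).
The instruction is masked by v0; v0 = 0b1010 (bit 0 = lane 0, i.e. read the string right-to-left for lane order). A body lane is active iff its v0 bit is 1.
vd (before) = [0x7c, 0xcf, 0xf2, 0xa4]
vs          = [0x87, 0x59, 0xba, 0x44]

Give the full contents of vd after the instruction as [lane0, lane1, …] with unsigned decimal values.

lanes per group: 256·1/2/32 = 4
vl = min(AVL, VLMAX) = min(2, 4) = 2
lane  0: mask-off/keep ⇒ 0x7c
lane  1: sub(0xcf,0x59) ⇒ 0x76
lane  2: tail/ones ⇒ 0xffffffff
lane  3: tail/ones ⇒ 0xffffffff

vd = [124, 118, 4294967295, 4294967295]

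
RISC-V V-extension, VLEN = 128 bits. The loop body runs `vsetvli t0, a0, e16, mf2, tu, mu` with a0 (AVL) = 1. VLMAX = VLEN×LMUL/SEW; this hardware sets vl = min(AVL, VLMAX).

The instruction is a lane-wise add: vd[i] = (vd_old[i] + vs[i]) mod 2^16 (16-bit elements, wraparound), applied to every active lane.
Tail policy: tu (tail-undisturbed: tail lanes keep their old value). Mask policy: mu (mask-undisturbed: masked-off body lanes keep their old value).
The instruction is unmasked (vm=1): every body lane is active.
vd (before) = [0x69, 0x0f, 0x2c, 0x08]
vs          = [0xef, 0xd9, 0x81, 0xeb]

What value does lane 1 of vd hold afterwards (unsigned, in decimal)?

lanes per group: 128·1/2/16 = 4
vl = min(AVL, VLMAX) = min(1, 4) = 1
vd[0] add(0x69,0xef) -> 0x158
vd[1] tail/keep -> 0x0f
vd[2] tail/keep -> 0x2c
vd[3] tail/keep -> 0x08

vd[1] = 15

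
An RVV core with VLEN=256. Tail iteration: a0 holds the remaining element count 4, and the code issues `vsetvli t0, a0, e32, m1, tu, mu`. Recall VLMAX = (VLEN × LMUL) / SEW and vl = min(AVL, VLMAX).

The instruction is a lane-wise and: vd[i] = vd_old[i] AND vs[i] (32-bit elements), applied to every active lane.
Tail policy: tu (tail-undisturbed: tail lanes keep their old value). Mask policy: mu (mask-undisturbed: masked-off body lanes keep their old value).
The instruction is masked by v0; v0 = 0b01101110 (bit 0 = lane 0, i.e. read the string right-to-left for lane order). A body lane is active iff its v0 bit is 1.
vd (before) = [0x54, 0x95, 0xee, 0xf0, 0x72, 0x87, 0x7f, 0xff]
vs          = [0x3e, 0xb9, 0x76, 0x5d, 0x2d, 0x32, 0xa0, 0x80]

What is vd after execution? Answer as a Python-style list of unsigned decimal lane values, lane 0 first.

lanes per group: 256·1/32 = 8
vl = min(AVL, VLMAX) = min(4, 8) = 4
vd[0] mask-off/keep -> 0x54
vd[1] and(0x95,0xb9) -> 0x91
vd[2] and(0xee,0x76) -> 0x66
vd[3] and(0xf0,0x5d) -> 0x50
vd[4] tail/keep -> 0x72
vd[5] tail/keep -> 0x87
vd[6] tail/keep -> 0x7f
vd[7] tail/keep -> 0xff

vd = [84, 145, 102, 80, 114, 135, 127, 255]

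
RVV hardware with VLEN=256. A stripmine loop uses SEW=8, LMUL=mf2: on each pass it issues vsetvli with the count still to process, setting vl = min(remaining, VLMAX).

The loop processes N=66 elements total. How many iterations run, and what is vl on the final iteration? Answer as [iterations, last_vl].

[iterations, last_vl] = [5, 2]

VLMAX = VLEN×LMUL/SEW = 256×1/2/8 = 16
66 elements at 16/iter → 5 passes, remainder 2 on the last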